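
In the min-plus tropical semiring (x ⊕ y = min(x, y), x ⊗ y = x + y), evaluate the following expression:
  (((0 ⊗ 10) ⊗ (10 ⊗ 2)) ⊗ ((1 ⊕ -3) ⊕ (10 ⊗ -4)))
(((0 ⊗ 10) ⊗ (10 ⊗ 2)) ⊗ ((1 ⊕ -3) ⊕ (10 ⊗ -4))) = 19

Expand innermost to outermost. Recall ⊕ takes the minimum of its arguments and ⊗ takes their sum. Working out the expression (((0 ⊗ 10) ⊗ (10 ⊗ 2)) ⊗ ((1 ⊕ -3) ⊕ (10 ⊗ -4))) gives 19.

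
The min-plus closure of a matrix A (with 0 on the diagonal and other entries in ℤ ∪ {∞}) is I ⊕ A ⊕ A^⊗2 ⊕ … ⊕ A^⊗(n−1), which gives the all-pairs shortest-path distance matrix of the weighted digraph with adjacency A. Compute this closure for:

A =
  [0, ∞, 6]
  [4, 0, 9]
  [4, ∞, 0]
Closure =
  [0, ∞, 6]
  [4, 0, 9]
  [4, ∞, 0]

This is the Floyd-Warshall all-pairs shortest-path computation. For each intermediate vertex k = 0, 1, …, 2, update dist[i][j] ← min(dist[i][j], dist[i][k] + dist[k][j]). The final matrix gives, for each (i, j), the minimum total weight of any directed path from i to j (possibly empty when i = j).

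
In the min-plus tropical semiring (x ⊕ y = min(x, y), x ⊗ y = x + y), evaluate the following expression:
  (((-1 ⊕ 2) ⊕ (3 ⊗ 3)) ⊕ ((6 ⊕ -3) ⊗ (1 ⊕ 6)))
(((-1 ⊕ 2) ⊕ (3 ⊗ 3)) ⊕ ((6 ⊕ -3) ⊗ (1 ⊕ 6))) = -2

Expand innermost to outermost. Recall ⊕ takes the minimum of its arguments and ⊗ takes their sum. Working out the expression (((-1 ⊕ 2) ⊕ (3 ⊗ 3)) ⊕ ((6 ⊕ -3) ⊗ (1 ⊕ 6))) gives -2.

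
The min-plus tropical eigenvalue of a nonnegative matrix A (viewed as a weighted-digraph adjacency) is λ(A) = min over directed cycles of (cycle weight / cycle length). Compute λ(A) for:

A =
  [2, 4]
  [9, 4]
λ(A) = 2

Enumerate directed cycles and compute their means (weight / length). Sample:
  cycle 0 → 0: weight = 2, length = 1, mean = 2/1 ≈ 2.000
  cycle 1 → 1: weight = 4, length = 1, mean = 4/1 ≈ 4.000
  cycle 0 → 1 → 0: weight = 13, length = 2, mean = 13/2 ≈ 6.500
  cycle 1 → 0 → 1: weight = 13, length = 2, mean = 13/2 ≈ 6.500
Minimum mean = 2.000, attained e.g. along the cycle 0 → 0 with weight 2 and length 1. So λ(A) = 2/1 = 2.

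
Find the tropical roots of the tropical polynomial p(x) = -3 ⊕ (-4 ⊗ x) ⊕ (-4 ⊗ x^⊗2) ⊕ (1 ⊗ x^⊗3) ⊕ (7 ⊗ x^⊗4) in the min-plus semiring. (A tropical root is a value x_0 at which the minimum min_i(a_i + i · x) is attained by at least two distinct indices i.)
Roots: {-6, -5, 0, 1}

Each tropical root is a break point of the lower envelope of the lines y = a_i + i · x (there are 5 lines, with slopes 0, 1, ..., 4). Only the lines that attain the minimum somewhere contribute to roots; other lines are dominated. Here the surviving (envelope) indices are i = 4, i = 3, i = 2, i = 1, i = 0.
Intersections between consecutive envelope lines give the roots: for adjacent envelope indices i < j the intersection is x = (a_i − a_j) / (j − i). Reading off the sorted break points: {-6, -5, 0, 1}.
Verification: at each break x_0, at least two indices attain the minimum of min_i(a_i + i · x_0).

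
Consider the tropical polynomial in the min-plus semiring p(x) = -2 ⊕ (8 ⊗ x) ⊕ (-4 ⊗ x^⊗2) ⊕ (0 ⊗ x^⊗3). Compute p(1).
p(1) = -2

A tropical monomial a ⊗ x^⊗i evaluates to a + i · x. Evaluating each term at x = 1:
  Term 0 contributes -2 + 0 · 1 = -2
  Term 1 contributes 8 + 1 · 1 = 9
  Term 2 contributes -4 + 2 · 1 = -2
  Term 3 contributes 0 + 3 · 1 = 3
p(1) = ⊕ of these = min[-2, 9, -2, 3] = -2.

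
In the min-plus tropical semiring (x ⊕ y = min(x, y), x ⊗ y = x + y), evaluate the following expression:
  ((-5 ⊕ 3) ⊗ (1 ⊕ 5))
((-5 ⊕ 3) ⊗ (1 ⊕ 5)) = -4

Expand innermost to outermost. Recall ⊕ takes the minimum of its arguments and ⊗ takes their sum. Working out the expression ((-5 ⊕ 3) ⊗ (1 ⊕ 5)) gives -4.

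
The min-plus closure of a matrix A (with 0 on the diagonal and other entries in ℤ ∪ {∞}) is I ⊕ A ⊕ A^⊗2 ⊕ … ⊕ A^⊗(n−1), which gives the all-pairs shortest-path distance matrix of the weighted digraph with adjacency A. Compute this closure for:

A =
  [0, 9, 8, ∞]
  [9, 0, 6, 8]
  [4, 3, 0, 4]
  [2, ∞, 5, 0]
Closure =
  [0, 9, 8, 12]
  [9, 0, 6, 8]
  [4, 3, 0, 4]
  [2, 8, 5, 0]

This is the Floyd-Warshall all-pairs shortest-path computation. For each intermediate vertex k = 0, 1, …, 3, update dist[i][j] ← min(dist[i][j], dist[i][k] + dist[k][j]). The final matrix gives, for each (i, j), the minimum total weight of any directed path from i to j (possibly empty when i = j).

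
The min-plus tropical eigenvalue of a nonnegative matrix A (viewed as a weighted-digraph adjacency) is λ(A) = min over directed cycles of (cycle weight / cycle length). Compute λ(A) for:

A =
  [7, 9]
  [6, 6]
λ(A) = 6

Enumerate directed cycles and compute their means (weight / length). Sample:
  cycle 0 → 0: weight = 7, length = 1, mean = 7/1 ≈ 7.000
  cycle 1 → 1: weight = 6, length = 1, mean = 6/1 ≈ 6.000
  cycle 0 → 1 → 0: weight = 15, length = 2, mean = 15/2 ≈ 7.500
  cycle 1 → 0 → 1: weight = 15, length = 2, mean = 15/2 ≈ 7.500
Minimum mean = 6.000, attained e.g. along the cycle 1 → 1 with weight 6 and length 1. So λ(A) = 6/1 = 6.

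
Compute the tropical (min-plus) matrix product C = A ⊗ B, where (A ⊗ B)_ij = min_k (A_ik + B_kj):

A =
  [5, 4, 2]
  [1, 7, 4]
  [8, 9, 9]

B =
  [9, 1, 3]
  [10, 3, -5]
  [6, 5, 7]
A ⊗ B =
  [8, 6, -1]
  [10, 2, 2]
  [15, 9, 4]

Apply the min-plus product entry-by-entry:
  C[0][0] = min over k of (A[0][0] + B[0][0] = 5 + 9 = 14, A[0][1] + B[1][0] = 4 + 10 = 14, A[0][2] + B[2][0] = 2 + 6 = 8) = 8 (attained at k = 2)
  C[0][1] = min over k of (A[0][0] + B[0][1] = 5 + 1 = 6, A[0][1] + B[1][1] = 4 + 3 = 7, A[0][2] + B[2][1] = 2 + 5 = 7) = 6 (attained at k = 0)
  C[0][2] = min over k of (A[0][0] + B[0][2] = 5 + 3 = 8, A[0][1] + B[1][2] = 4 + -5 = -1, A[0][2] + B[2][2] = 2 + 7 = 9) = -1 (attained at k = 1)
  C[1][0] = min over k of (A[1][0] + B[0][0] = 1 + 9 = 10, A[1][1] + B[1][0] = 7 + 10 = 17, A[1][2] + B[2][0] = 4 + 6 = 10) = 10 (attained at k = 0)
  C[1][1] = min over k of (A[1][0] + B[0][1] = 1 + 1 = 2, A[1][1] + B[1][1] = 7 + 3 = 10, A[1][2] + B[2][1] = 4 + 5 = 9) = 2 (attained at k = 0)
  C[1][2] = min over k of (A[1][0] + B[0][2] = 1 + 3 = 4, A[1][1] + B[1][2] = 7 + -5 = 2, A[1][2] + B[2][2] = 4 + 7 = 11) = 2 (attained at k = 1)
  C[2][0] = min over k of (A[2][0] + B[0][0] = 8 + 9 = 17, A[2][1] + B[1][0] = 9 + 10 = 19, A[2][2] + B[2][0] = 9 + 6 = 15) = 15 (attained at k = 2)
  C[2][1] = min over k of (A[2][0] + B[0][1] = 8 + 1 = 9, A[2][1] + B[1][1] = 9 + 3 = 12, A[2][2] + B[2][1] = 9 + 5 = 14) = 9 (attained at k = 0)
  C[2][2] = min over k of (A[2][0] + B[0][2] = 8 + 3 = 11, A[2][1] + B[1][2] = 9 + -5 = 4, A[2][2] + B[2][2] = 9 + 7 = 16) = 4 (attained at k = 1)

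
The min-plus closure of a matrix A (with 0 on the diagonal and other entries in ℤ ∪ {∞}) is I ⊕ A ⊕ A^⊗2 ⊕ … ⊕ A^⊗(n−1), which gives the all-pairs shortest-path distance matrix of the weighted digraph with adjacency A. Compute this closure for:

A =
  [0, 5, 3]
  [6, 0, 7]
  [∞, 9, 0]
Closure =
  [0, 5, 3]
  [6, 0, 7]
  [15, 9, 0]

This is the Floyd-Warshall all-pairs shortest-path computation. For each intermediate vertex k = 0, 1, …, 2, update dist[i][j] ← min(dist[i][j], dist[i][k] + dist[k][j]). The final matrix gives, for each (i, j), the minimum total weight of any directed path from i to j (possibly empty when i = j).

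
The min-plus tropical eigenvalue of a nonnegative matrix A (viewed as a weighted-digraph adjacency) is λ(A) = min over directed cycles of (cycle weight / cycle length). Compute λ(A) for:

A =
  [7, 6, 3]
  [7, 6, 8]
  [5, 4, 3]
λ(A) = 3

Enumerate directed cycles and compute their means (weight / length). Sample:
  cycle 0 → 0: weight = 7, length = 1, mean = 7/1 ≈ 7.000
  cycle 1 → 1: weight = 6, length = 1, mean = 6/1 ≈ 6.000
  cycle 2 → 2: weight = 3, length = 1, mean = 3/1 ≈ 3.000
  cycle 0 → 1 → 0: weight = 13, length = 2, mean = 13/2 ≈ 6.500
  cycle 0 → 2 → 0: weight = 8, length = 2, mean = 8/2 ≈ 4.000
  cycle 1 → 0 → 1: weight = 13, length = 2, mean = 13/2 ≈ 6.500
Minimum mean = 3.000, attained e.g. along the cycle 2 → 2 with weight 3 and length 1. So λ(A) = 3/1 = 3.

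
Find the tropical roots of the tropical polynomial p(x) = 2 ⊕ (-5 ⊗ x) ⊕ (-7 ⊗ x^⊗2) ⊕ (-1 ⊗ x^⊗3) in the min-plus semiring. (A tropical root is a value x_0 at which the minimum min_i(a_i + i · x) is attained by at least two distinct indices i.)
Roots: {-6, 2, 7}

Each tropical root is a break point of the lower envelope of the lines y = a_i + i · x (there are 4 lines, with slopes 0, 1, ..., 3). Only the lines that attain the minimum somewhere contribute to roots; other lines are dominated. Here the surviving (envelope) indices are i = 3, i = 2, i = 1, i = 0.
Intersections between consecutive envelope lines give the roots: for adjacent envelope indices i < j the intersection is x = (a_i − a_j) / (j − i). Reading off the sorted break points: {-6, 2, 7}.
Verification: at each break x_0, at least two indices attain the minimum of min_i(a_i + i · x_0).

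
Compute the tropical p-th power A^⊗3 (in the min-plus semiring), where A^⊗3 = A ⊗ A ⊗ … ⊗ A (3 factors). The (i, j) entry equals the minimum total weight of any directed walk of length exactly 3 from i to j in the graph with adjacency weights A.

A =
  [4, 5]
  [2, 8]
A^⊗3 =
  [11, 12]
  [9, 11]

Each entry (A^⊗3)_ij equals the minimum over all length-3 walks i = v_0 → v_1 → … → v_3 = j of Σ_t A[v_t][v_{t+1}]. For example, for (i, j) = (0, 1) we minimise over 4 possible intermediate vertex sequences; the minimum is 12, attained along the walk 0 → 1 → 0 → 1.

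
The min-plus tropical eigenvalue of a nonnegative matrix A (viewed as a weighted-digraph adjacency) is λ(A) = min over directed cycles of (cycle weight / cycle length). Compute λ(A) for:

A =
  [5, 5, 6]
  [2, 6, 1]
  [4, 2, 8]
λ(A) = 3/2

Enumerate directed cycles and compute their means (weight / length). Sample:
  cycle 0 → 0: weight = 5, length = 1, mean = 5/1 ≈ 5.000
  cycle 1 → 1: weight = 6, length = 1, mean = 6/1 ≈ 6.000
  cycle 2 → 2: weight = 8, length = 1, mean = 8/1 ≈ 8.000
  cycle 0 → 1 → 0: weight = 7, length = 2, mean = 7/2 ≈ 3.500
  cycle 0 → 2 → 0: weight = 10, length = 2, mean = 10/2 ≈ 5.000
  cycle 1 → 0 → 1: weight = 7, length = 2, mean = 7/2 ≈ 3.500
Minimum mean = 1.500, attained e.g. along the cycle 1 → 2 → 1 with weight 3 and length 2. So λ(A) = 3/2 = 3/2.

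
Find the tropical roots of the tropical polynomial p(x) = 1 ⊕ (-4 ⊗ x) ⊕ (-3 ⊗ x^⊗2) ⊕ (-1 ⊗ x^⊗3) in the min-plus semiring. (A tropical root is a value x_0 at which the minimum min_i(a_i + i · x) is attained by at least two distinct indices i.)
Roots: {-2, -1, 5}

Each tropical root is a break point of the lower envelope of the lines y = a_i + i · x (there are 4 lines, with slopes 0, 1, ..., 3). Only the lines that attain the minimum somewhere contribute to roots; other lines are dominated. Here the surviving (envelope) indices are i = 3, i = 2, i = 1, i = 0.
Intersections between consecutive envelope lines give the roots: for adjacent envelope indices i < j the intersection is x = (a_i − a_j) / (j − i). Reading off the sorted break points: {-2, -1, 5}.
Verification: at each break x_0, at least two indices attain the minimum of min_i(a_i + i · x_0).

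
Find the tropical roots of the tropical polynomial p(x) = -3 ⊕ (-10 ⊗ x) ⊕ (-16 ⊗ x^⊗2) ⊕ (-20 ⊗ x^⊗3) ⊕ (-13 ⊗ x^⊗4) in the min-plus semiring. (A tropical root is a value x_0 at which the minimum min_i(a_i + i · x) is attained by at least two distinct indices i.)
Roots: {-7, 4, 6, 7}

Each tropical root is a break point of the lower envelope of the lines y = a_i + i · x (there are 5 lines, with slopes 0, 1, ..., 4). Only the lines that attain the minimum somewhere contribute to roots; other lines are dominated. Here the surviving (envelope) indices are i = 4, i = 3, i = 2, i = 1, i = 0.
Intersections between consecutive envelope lines give the roots: for adjacent envelope indices i < j the intersection is x = (a_i − a_j) / (j − i). Reading off the sorted break points: {-7, 4, 6, 7}.
Verification: at each break x_0, at least two indices attain the minimum of min_i(a_i + i · x_0).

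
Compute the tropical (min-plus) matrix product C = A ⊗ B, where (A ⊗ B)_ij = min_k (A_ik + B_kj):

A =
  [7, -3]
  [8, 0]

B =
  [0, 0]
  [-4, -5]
A ⊗ B =
  [-7, -8]
  [-4, -5]

Apply the min-plus product entry-by-entry:
  C[0][0] = min over k of (A[0][0] + B[0][0] = 7 + 0 = 7, A[0][1] + B[1][0] = -3 + -4 = -7) = -7 (attained at k = 1)
  C[0][1] = min over k of (A[0][0] + B[0][1] = 7 + 0 = 7, A[0][1] + B[1][1] = -3 + -5 = -8) = -8 (attained at k = 1)
  C[1][0] = min over k of (A[1][0] + B[0][0] = 8 + 0 = 8, A[1][1] + B[1][0] = 0 + -4 = -4) = -4 (attained at k = 1)
  C[1][1] = min over k of (A[1][0] + B[0][1] = 8 + 0 = 8, A[1][1] + B[1][1] = 0 + -5 = -5) = -5 (attained at k = 1)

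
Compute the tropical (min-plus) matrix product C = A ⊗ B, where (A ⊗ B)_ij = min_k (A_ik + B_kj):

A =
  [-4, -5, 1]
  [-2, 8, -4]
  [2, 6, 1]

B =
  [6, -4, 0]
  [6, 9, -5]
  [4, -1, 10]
A ⊗ B =
  [1, -8, -10]
  [0, -6, -2]
  [5, -2, 1]

Apply the min-plus product entry-by-entry:
  C[0][0] = min over k of (A[0][0] + B[0][0] = -4 + 6 = 2, A[0][1] + B[1][0] = -5 + 6 = 1, A[0][2] + B[2][0] = 1 + 4 = 5) = 1 (attained at k = 1)
  C[0][1] = min over k of (A[0][0] + B[0][1] = -4 + -4 = -8, A[0][1] + B[1][1] = -5 + 9 = 4, A[0][2] + B[2][1] = 1 + -1 = 0) = -8 (attained at k = 0)
  C[0][2] = min over k of (A[0][0] + B[0][2] = -4 + 0 = -4, A[0][1] + B[1][2] = -5 + -5 = -10, A[0][2] + B[2][2] = 1 + 10 = 11) = -10 (attained at k = 1)
  C[1][0] = min over k of (A[1][0] + B[0][0] = -2 + 6 = 4, A[1][1] + B[1][0] = 8 + 6 = 14, A[1][2] + B[2][0] = -4 + 4 = 0) = 0 (attained at k = 2)
  C[1][1] = min over k of (A[1][0] + B[0][1] = -2 + -4 = -6, A[1][1] + B[1][1] = 8 + 9 = 17, A[1][2] + B[2][1] = -4 + -1 = -5) = -6 (attained at k = 0)
  C[1][2] = min over k of (A[1][0] + B[0][2] = -2 + 0 = -2, A[1][1] + B[1][2] = 8 + -5 = 3, A[1][2] + B[2][2] = -4 + 10 = 6) = -2 (attained at k = 0)
  C[2][0] = min over k of (A[2][0] + B[0][0] = 2 + 6 = 8, A[2][1] + B[1][0] = 6 + 6 = 12, A[2][2] + B[2][0] = 1 + 4 = 5) = 5 (attained at k = 2)
  C[2][1] = min over k of (A[2][0] + B[0][1] = 2 + -4 = -2, A[2][1] + B[1][1] = 6 + 9 = 15, A[2][2] + B[2][1] = 1 + -1 = 0) = -2 (attained at k = 0)
  C[2][2] = min over k of (A[2][0] + B[0][2] = 2 + 0 = 2, A[2][1] + B[1][2] = 6 + -5 = 1, A[2][2] + B[2][2] = 1 + 10 = 11) = 1 (attained at k = 1)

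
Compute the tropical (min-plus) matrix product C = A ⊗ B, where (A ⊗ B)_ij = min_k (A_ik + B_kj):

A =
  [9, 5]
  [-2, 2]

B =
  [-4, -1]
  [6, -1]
A ⊗ B =
  [5, 4]
  [-6, -3]

Apply the min-plus product entry-by-entry:
  C[0][0] = min over k of (A[0][0] + B[0][0] = 9 + -4 = 5, A[0][1] + B[1][0] = 5 + 6 = 11) = 5 (attained at k = 0)
  C[0][1] = min over k of (A[0][0] + B[0][1] = 9 + -1 = 8, A[0][1] + B[1][1] = 5 + -1 = 4) = 4 (attained at k = 1)
  C[1][0] = min over k of (A[1][0] + B[0][0] = -2 + -4 = -6, A[1][1] + B[1][0] = 2 + 6 = 8) = -6 (attained at k = 0)
  C[1][1] = min over k of (A[1][0] + B[0][1] = -2 + -1 = -3, A[1][1] + B[1][1] = 2 + -1 = 1) = -3 (attained at k = 0)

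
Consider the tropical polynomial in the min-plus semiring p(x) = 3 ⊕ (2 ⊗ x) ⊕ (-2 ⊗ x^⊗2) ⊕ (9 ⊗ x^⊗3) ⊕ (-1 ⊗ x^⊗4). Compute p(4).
p(4) = 3

A tropical monomial a ⊗ x^⊗i evaluates to a + i · x. Evaluating each term at x = 4:
  Term 0 contributes 3 + 0 · 4 = 3
  Term 1 contributes 2 + 1 · 4 = 6
  Term 2 contributes -2 + 2 · 4 = 6
  Term 3 contributes 9 + 3 · 4 = 21
  Term 4 contributes -1 + 4 · 4 = 15
p(4) = ⊕ of these = min[3, 6, 6, 21, 15] = 3.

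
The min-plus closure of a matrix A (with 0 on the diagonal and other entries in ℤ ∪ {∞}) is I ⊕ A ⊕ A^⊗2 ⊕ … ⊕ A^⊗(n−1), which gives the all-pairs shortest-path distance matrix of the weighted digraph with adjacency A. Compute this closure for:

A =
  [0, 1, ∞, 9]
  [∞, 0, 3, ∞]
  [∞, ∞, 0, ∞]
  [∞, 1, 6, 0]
Closure =
  [0, 1, 4, 9]
  [∞, 0, 3, ∞]
  [∞, ∞, 0, ∞]
  [∞, 1, 4, 0]

This is the Floyd-Warshall all-pairs shortest-path computation. For each intermediate vertex k = 0, 1, …, 3, update dist[i][j] ← min(dist[i][j], dist[i][k] + dist[k][j]). The final matrix gives, for each (i, j), the minimum total weight of any directed path from i to j (possibly empty when i = j).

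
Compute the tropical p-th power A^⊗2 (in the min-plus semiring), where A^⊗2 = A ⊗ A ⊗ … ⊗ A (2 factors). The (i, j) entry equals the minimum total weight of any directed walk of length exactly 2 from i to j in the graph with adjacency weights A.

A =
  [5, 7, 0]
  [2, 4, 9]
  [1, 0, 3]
A^⊗2 =
  [1, 0, 3]
  [6, 8, 2]
  [2, 3, 1]

Each entry (A^⊗2)_ij equals the minimum over all length-2 walks i = v_0 → v_1 → … → v_2 = j of Σ_t A[v_t][v_{t+1}]. For example, for (i, j) = (0, 2) we minimise over 3 possible intermediate vertex sequences; the minimum is 3, attained along the walk 0 → 2 → 2.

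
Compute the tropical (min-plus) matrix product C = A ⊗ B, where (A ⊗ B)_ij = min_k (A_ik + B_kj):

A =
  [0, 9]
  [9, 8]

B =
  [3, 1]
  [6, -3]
A ⊗ B =
  [3, 1]
  [12, 5]

Apply the min-plus product entry-by-entry:
  C[0][0] = min over k of (A[0][0] + B[0][0] = 0 + 3 = 3, A[0][1] + B[1][0] = 9 + 6 = 15) = 3 (attained at k = 0)
  C[0][1] = min over k of (A[0][0] + B[0][1] = 0 + 1 = 1, A[0][1] + B[1][1] = 9 + -3 = 6) = 1 (attained at k = 0)
  C[1][0] = min over k of (A[1][0] + B[0][0] = 9 + 3 = 12, A[1][1] + B[1][0] = 8 + 6 = 14) = 12 (attained at k = 0)
  C[1][1] = min over k of (A[1][0] + B[0][1] = 9 + 1 = 10, A[1][1] + B[1][1] = 8 + -3 = 5) = 5 (attained at k = 1)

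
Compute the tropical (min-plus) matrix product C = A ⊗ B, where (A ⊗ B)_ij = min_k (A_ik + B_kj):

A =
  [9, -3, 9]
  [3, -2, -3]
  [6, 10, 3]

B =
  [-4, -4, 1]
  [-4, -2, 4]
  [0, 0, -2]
A ⊗ B =
  [-7, -5, 1]
  [-6, -4, -5]
  [2, 2, 1]

Apply the min-plus product entry-by-entry:
  C[0][0] = min over k of (A[0][0] + B[0][0] = 9 + -4 = 5, A[0][1] + B[1][0] = -3 + -4 = -7, A[0][2] + B[2][0] = 9 + 0 = 9) = -7 (attained at k = 1)
  C[0][1] = min over k of (A[0][0] + B[0][1] = 9 + -4 = 5, A[0][1] + B[1][1] = -3 + -2 = -5, A[0][2] + B[2][1] = 9 + 0 = 9) = -5 (attained at k = 1)
  C[0][2] = min over k of (A[0][0] + B[0][2] = 9 + 1 = 10, A[0][1] + B[1][2] = -3 + 4 = 1, A[0][2] + B[2][2] = 9 + -2 = 7) = 1 (attained at k = 1)
  C[1][0] = min over k of (A[1][0] + B[0][0] = 3 + -4 = -1, A[1][1] + B[1][0] = -2 + -4 = -6, A[1][2] + B[2][0] = -3 + 0 = -3) = -6 (attained at k = 1)
  C[1][1] = min over k of (A[1][0] + B[0][1] = 3 + -4 = -1, A[1][1] + B[1][1] = -2 + -2 = -4, A[1][2] + B[2][1] = -3 + 0 = -3) = -4 (attained at k = 1)
  C[1][2] = min over k of (A[1][0] + B[0][2] = 3 + 1 = 4, A[1][1] + B[1][2] = -2 + 4 = 2, A[1][2] + B[2][2] = -3 + -2 = -5) = -5 (attained at k = 2)
  C[2][0] = min over k of (A[2][0] + B[0][0] = 6 + -4 = 2, A[2][1] + B[1][0] = 10 + -4 = 6, A[2][2] + B[2][0] = 3 + 0 = 3) = 2 (attained at k = 0)
  C[2][1] = min over k of (A[2][0] + B[0][1] = 6 + -4 = 2, A[2][1] + B[1][1] = 10 + -2 = 8, A[2][2] + B[2][1] = 3 + 0 = 3) = 2 (attained at k = 0)
  C[2][2] = min over k of (A[2][0] + B[0][2] = 6 + 1 = 7, A[2][1] + B[1][2] = 10 + 4 = 14, A[2][2] + B[2][2] = 3 + -2 = 1) = 1 (attained at k = 2)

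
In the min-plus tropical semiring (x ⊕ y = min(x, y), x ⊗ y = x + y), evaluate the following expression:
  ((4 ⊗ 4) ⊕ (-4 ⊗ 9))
((4 ⊗ 4) ⊕ (-4 ⊗ 9)) = 5

Expand innermost to outermost. Recall ⊕ takes the minimum of its arguments and ⊗ takes their sum. Working out the expression ((4 ⊗ 4) ⊕ (-4 ⊗ 9)) gives 5.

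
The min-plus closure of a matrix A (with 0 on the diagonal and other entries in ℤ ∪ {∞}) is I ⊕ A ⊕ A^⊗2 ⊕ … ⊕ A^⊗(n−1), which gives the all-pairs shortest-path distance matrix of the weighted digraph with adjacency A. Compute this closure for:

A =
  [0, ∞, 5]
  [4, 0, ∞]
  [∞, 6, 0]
Closure =
  [0, 11, 5]
  [4, 0, 9]
  [10, 6, 0]

This is the Floyd-Warshall all-pairs shortest-path computation. For each intermediate vertex k = 0, 1, …, 2, update dist[i][j] ← min(dist[i][j], dist[i][k] + dist[k][j]). The final matrix gives, for each (i, j), the minimum total weight of any directed path from i to j (possibly empty when i = j).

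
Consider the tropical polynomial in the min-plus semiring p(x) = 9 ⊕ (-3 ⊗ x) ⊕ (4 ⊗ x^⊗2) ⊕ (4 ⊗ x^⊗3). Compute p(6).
p(6) = 3

A tropical monomial a ⊗ x^⊗i evaluates to a + i · x. Evaluating each term at x = 6:
  Term 0 contributes 9 + 0 · 6 = 9
  Term 1 contributes -3 + 1 · 6 = 3
  Term 2 contributes 4 + 2 · 6 = 16
  Term 3 contributes 4 + 3 · 6 = 22
p(6) = ⊕ of these = min[9, 3, 16, 22] = 3.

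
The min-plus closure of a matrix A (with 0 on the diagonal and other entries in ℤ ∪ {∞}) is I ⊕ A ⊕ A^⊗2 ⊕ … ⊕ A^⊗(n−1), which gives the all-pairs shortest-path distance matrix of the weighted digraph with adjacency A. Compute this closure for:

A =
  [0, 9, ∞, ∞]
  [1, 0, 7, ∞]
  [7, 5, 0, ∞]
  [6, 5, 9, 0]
Closure =
  [0, 9, 16, ∞]
  [1, 0, 7, ∞]
  [6, 5, 0, ∞]
  [6, 5, 9, 0]

This is the Floyd-Warshall all-pairs shortest-path computation. For each intermediate vertex k = 0, 1, …, 3, update dist[i][j] ← min(dist[i][j], dist[i][k] + dist[k][j]). The final matrix gives, for each (i, j), the minimum total weight of any directed path from i to j (possibly empty when i = j).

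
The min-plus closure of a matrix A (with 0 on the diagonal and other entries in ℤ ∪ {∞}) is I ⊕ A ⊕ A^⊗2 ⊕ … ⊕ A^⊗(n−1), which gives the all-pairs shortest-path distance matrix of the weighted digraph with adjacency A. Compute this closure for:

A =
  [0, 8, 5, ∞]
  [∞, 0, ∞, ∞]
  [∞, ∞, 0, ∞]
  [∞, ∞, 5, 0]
Closure =
  [0, 8, 5, ∞]
  [∞, 0, ∞, ∞]
  [∞, ∞, 0, ∞]
  [∞, ∞, 5, 0]

This is the Floyd-Warshall all-pairs shortest-path computation. For each intermediate vertex k = 0, 1, …, 3, update dist[i][j] ← min(dist[i][j], dist[i][k] + dist[k][j]). The final matrix gives, for each (i, j), the minimum total weight of any directed path from i to j (possibly empty when i = j).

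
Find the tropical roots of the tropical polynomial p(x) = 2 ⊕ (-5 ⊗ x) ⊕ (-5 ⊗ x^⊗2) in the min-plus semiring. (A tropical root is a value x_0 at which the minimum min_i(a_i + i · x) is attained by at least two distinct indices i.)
Roots: {0, 7}

Each tropical root is a break point of the lower envelope of the lines y = a_i + i · x (there are 3 lines, with slopes 0, 1, ..., 2). Only the lines that attain the minimum somewhere contribute to roots; other lines are dominated. Here the surviving (envelope) indices are i = 2, i = 1, i = 0.
Intersections between consecutive envelope lines give the roots: for adjacent envelope indices i < j the intersection is x = (a_i − a_j) / (j − i). Reading off the sorted break points: {0, 7}.
Verification: at each break x_0, at least two indices attain the minimum of min_i(a_i + i · x_0).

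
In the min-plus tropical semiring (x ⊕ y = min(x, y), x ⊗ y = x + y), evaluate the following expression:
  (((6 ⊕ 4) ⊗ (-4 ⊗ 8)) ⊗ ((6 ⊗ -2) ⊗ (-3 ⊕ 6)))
(((6 ⊕ 4) ⊗ (-4 ⊗ 8)) ⊗ ((6 ⊗ -2) ⊗ (-3 ⊕ 6))) = 9

Expand innermost to outermost. Recall ⊕ takes the minimum of its arguments and ⊗ takes their sum. Working out the expression (((6 ⊕ 4) ⊗ (-4 ⊗ 8)) ⊗ ((6 ⊗ -2) ⊗ (-3 ⊕ 6))) gives 9.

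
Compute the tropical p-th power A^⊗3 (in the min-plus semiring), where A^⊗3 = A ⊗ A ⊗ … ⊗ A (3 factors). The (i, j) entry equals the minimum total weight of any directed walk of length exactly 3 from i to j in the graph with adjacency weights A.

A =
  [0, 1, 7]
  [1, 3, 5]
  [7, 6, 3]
A^⊗3 =
  [0, 1, 6]
  [1, 2, 7]
  [7, 8, 9]

Each entry (A^⊗3)_ij equals the minimum over all length-3 walks i = v_0 → v_1 → … → v_3 = j of Σ_t A[v_t][v_{t+1}]. For example, for (i, j) = (0, 2) we minimise over 9 possible intermediate vertex sequences; the minimum is 6, attained along the walk 0 → 0 → 1 → 2.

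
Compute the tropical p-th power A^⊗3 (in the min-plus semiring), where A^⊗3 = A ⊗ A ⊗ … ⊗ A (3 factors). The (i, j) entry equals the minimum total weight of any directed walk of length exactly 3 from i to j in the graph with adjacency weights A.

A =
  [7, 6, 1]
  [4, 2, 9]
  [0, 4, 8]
A^⊗3 =
  [8, 7, 2]
  [5, 6, 7]
  [1, 5, 8]

Each entry (A^⊗3)_ij equals the minimum over all length-3 walks i = v_0 → v_1 → … → v_3 = j of Σ_t A[v_t][v_{t+1}]. For example, for (i, j) = (0, 2) we minimise over 9 possible intermediate vertex sequences; the minimum is 2, attained along the walk 0 → 2 → 0 → 2.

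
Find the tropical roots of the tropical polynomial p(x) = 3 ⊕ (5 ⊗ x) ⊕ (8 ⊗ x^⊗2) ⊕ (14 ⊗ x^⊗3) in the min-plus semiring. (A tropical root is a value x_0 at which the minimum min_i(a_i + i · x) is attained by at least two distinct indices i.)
Roots: {-6, -3, -2}

Each tropical root is a break point of the lower envelope of the lines y = a_i + i · x (there are 4 lines, with slopes 0, 1, ..., 3). Only the lines that attain the minimum somewhere contribute to roots; other lines are dominated. Here the surviving (envelope) indices are i = 3, i = 2, i = 1, i = 0.
Intersections between consecutive envelope lines give the roots: for adjacent envelope indices i < j the intersection is x = (a_i − a_j) / (j − i). Reading off the sorted break points: {-6, -3, -2}.
Verification: at each break x_0, at least two indices attain the minimum of min_i(a_i + i · x_0).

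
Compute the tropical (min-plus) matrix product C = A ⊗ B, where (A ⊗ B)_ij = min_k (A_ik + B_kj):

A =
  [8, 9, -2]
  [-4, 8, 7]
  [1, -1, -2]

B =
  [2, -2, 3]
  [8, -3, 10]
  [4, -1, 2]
A ⊗ B =
  [2, -3, 0]
  [-2, -6, -1]
  [2, -4, 0]

Apply the min-plus product entry-by-entry:
  C[0][0] = min over k of (A[0][0] + B[0][0] = 8 + 2 = 10, A[0][1] + B[1][0] = 9 + 8 = 17, A[0][2] + B[2][0] = -2 + 4 = 2) = 2 (attained at k = 2)
  C[0][1] = min over k of (A[0][0] + B[0][1] = 8 + -2 = 6, A[0][1] + B[1][1] = 9 + -3 = 6, A[0][2] + B[2][1] = -2 + -1 = -3) = -3 (attained at k = 2)
  C[0][2] = min over k of (A[0][0] + B[0][2] = 8 + 3 = 11, A[0][1] + B[1][2] = 9 + 10 = 19, A[0][2] + B[2][2] = -2 + 2 = 0) = 0 (attained at k = 2)
  C[1][0] = min over k of (A[1][0] + B[0][0] = -4 + 2 = -2, A[1][1] + B[1][0] = 8 + 8 = 16, A[1][2] + B[2][0] = 7 + 4 = 11) = -2 (attained at k = 0)
  C[1][1] = min over k of (A[1][0] + B[0][1] = -4 + -2 = -6, A[1][1] + B[1][1] = 8 + -3 = 5, A[1][2] + B[2][1] = 7 + -1 = 6) = -6 (attained at k = 0)
  C[1][2] = min over k of (A[1][0] + B[0][2] = -4 + 3 = -1, A[1][1] + B[1][2] = 8 + 10 = 18, A[1][2] + B[2][2] = 7 + 2 = 9) = -1 (attained at k = 0)
  C[2][0] = min over k of (A[2][0] + B[0][0] = 1 + 2 = 3, A[2][1] + B[1][0] = -1 + 8 = 7, A[2][2] + B[2][0] = -2 + 4 = 2) = 2 (attained at k = 2)
  C[2][1] = min over k of (A[2][0] + B[0][1] = 1 + -2 = -1, A[2][1] + B[1][1] = -1 + -3 = -4, A[2][2] + B[2][1] = -2 + -1 = -3) = -4 (attained at k = 1)
  C[2][2] = min over k of (A[2][0] + B[0][2] = 1 + 3 = 4, A[2][1] + B[1][2] = -1 + 10 = 9, A[2][2] + B[2][2] = -2 + 2 = 0) = 0 (attained at k = 2)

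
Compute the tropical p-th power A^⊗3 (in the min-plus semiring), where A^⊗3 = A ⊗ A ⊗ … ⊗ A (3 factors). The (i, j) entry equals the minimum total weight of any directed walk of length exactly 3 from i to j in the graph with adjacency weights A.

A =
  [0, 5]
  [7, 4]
A^⊗3 =
  [0, 5]
  [7, 12]

Each entry (A^⊗3)_ij equals the minimum over all length-3 walks i = v_0 → v_1 → … → v_3 = j of Σ_t A[v_t][v_{t+1}]. For example, for (i, j) = (0, 1) we minimise over 4 possible intermediate vertex sequences; the minimum is 5, attained along the walk 0 → 0 → 0 → 1.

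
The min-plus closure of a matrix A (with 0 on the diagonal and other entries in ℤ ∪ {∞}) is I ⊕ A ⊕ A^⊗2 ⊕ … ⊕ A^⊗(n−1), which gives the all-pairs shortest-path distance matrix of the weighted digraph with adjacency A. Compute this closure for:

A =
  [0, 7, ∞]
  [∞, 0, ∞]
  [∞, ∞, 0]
Closure =
  [0, 7, ∞]
  [∞, 0, ∞]
  [∞, ∞, 0]

This is the Floyd-Warshall all-pairs shortest-path computation. For each intermediate vertex k = 0, 1, …, 2, update dist[i][j] ← min(dist[i][j], dist[i][k] + dist[k][j]). The final matrix gives, for each (i, j), the minimum total weight of any directed path from i to j (possibly empty when i = j).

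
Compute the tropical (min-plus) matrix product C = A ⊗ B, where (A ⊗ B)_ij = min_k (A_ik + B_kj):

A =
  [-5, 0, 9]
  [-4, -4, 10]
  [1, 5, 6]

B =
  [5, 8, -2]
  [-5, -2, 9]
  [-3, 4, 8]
A ⊗ B =
  [-5, -2, -7]
  [-9, -6, -6]
  [0, 3, -1]

Apply the min-plus product entry-by-entry:
  C[0][0] = min over k of (A[0][0] + B[0][0] = -5 + 5 = 0, A[0][1] + B[1][0] = 0 + -5 = -5, A[0][2] + B[2][0] = 9 + -3 = 6) = -5 (attained at k = 1)
  C[0][1] = min over k of (A[0][0] + B[0][1] = -5 + 8 = 3, A[0][1] + B[1][1] = 0 + -2 = -2, A[0][2] + B[2][1] = 9 + 4 = 13) = -2 (attained at k = 1)
  C[0][2] = min over k of (A[0][0] + B[0][2] = -5 + -2 = -7, A[0][1] + B[1][2] = 0 + 9 = 9, A[0][2] + B[2][2] = 9 + 8 = 17) = -7 (attained at k = 0)
  C[1][0] = min over k of (A[1][0] + B[0][0] = -4 + 5 = 1, A[1][1] + B[1][0] = -4 + -5 = -9, A[1][2] + B[2][0] = 10 + -3 = 7) = -9 (attained at k = 1)
  C[1][1] = min over k of (A[1][0] + B[0][1] = -4 + 8 = 4, A[1][1] + B[1][1] = -4 + -2 = -6, A[1][2] + B[2][1] = 10 + 4 = 14) = -6 (attained at k = 1)
  C[1][2] = min over k of (A[1][0] + B[0][2] = -4 + -2 = -6, A[1][1] + B[1][2] = -4 + 9 = 5, A[1][2] + B[2][2] = 10 + 8 = 18) = -6 (attained at k = 0)
  C[2][0] = min over k of (A[2][0] + B[0][0] = 1 + 5 = 6, A[2][1] + B[1][0] = 5 + -5 = 0, A[2][2] + B[2][0] = 6 + -3 = 3) = 0 (attained at k = 1)
  C[2][1] = min over k of (A[2][0] + B[0][1] = 1 + 8 = 9, A[2][1] + B[1][1] = 5 + -2 = 3, A[2][2] + B[2][1] = 6 + 4 = 10) = 3 (attained at k = 1)
  C[2][2] = min over k of (A[2][0] + B[0][2] = 1 + -2 = -1, A[2][1] + B[1][2] = 5 + 9 = 14, A[2][2] + B[2][2] = 6 + 8 = 14) = -1 (attained at k = 0)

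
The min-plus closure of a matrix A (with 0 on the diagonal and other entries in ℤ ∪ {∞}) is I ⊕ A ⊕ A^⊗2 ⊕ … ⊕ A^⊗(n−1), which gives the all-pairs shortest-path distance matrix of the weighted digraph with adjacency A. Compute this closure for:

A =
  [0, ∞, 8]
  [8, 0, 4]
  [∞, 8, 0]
Closure =
  [0, 16, 8]
  [8, 0, 4]
  [16, 8, 0]

This is the Floyd-Warshall all-pairs shortest-path computation. For each intermediate vertex k = 0, 1, …, 2, update dist[i][j] ← min(dist[i][j], dist[i][k] + dist[k][j]). The final matrix gives, for each (i, j), the minimum total weight of any directed path from i to j (possibly empty when i = j).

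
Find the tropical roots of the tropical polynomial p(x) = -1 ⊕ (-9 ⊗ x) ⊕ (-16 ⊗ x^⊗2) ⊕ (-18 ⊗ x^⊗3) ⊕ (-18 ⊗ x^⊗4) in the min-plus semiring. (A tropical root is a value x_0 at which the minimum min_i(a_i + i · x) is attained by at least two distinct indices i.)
Roots: {0, 2, 7, 8}

Each tropical root is a break point of the lower envelope of the lines y = a_i + i · x (there are 5 lines, with slopes 0, 1, ..., 4). Only the lines that attain the minimum somewhere contribute to roots; other lines are dominated. Here the surviving (envelope) indices are i = 4, i = 3, i = 2, i = 1, i = 0.
Intersections between consecutive envelope lines give the roots: for adjacent envelope indices i < j the intersection is x = (a_i − a_j) / (j − i). Reading off the sorted break points: {0, 2, 7, 8}.
Verification: at each break x_0, at least two indices attain the minimum of min_i(a_i + i · x_0).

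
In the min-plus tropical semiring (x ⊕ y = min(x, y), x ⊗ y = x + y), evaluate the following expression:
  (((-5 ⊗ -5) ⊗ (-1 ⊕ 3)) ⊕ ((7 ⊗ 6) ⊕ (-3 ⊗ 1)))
(((-5 ⊗ -5) ⊗ (-1 ⊕ 3)) ⊕ ((7 ⊗ 6) ⊕ (-3 ⊗ 1))) = -11

Expand innermost to outermost. Recall ⊕ takes the minimum of its arguments and ⊗ takes their sum. Working out the expression (((-5 ⊗ -5) ⊗ (-1 ⊕ 3)) ⊕ ((7 ⊗ 6) ⊕ (-3 ⊗ 1))) gives -11.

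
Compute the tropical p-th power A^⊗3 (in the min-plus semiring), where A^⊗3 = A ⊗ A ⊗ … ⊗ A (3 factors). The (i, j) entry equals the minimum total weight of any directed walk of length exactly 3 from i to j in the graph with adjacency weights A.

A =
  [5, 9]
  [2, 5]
A^⊗3 =
  [15, 19]
  [12, 15]

Each entry (A^⊗3)_ij equals the minimum over all length-3 walks i = v_0 → v_1 → … → v_3 = j of Σ_t A[v_t][v_{t+1}]. For example, for (i, j) = (0, 1) we minimise over 4 possible intermediate vertex sequences; the minimum is 19, attained along the walk 0 → 0 → 0 → 1.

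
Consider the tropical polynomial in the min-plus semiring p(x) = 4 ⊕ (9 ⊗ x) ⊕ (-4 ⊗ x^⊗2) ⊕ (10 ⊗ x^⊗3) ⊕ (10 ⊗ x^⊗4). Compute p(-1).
p(-1) = -6

A tropical monomial a ⊗ x^⊗i evaluates to a + i · x. Evaluating each term at x = -1:
  Term 0 contributes 4 + 0 · -1 = 4
  Term 1 contributes 9 + 1 · -1 = 8
  Term 2 contributes -4 + 2 · -1 = -6
  Term 3 contributes 10 + 3 · -1 = 7
  Term 4 contributes 10 + 4 · -1 = 6
p(-1) = ⊕ of these = min[4, 8, -6, 7, 6] = -6.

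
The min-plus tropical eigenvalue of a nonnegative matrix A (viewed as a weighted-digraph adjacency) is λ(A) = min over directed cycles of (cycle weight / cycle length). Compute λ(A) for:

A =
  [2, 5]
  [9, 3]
λ(A) = 2

Enumerate directed cycles and compute their means (weight / length). Sample:
  cycle 0 → 0: weight = 2, length = 1, mean = 2/1 ≈ 2.000
  cycle 1 → 1: weight = 3, length = 1, mean = 3/1 ≈ 3.000
  cycle 0 → 1 → 0: weight = 14, length = 2, mean = 14/2 ≈ 7.000
  cycle 1 → 0 → 1: weight = 14, length = 2, mean = 14/2 ≈ 7.000
Minimum mean = 2.000, attained e.g. along the cycle 0 → 0 with weight 2 and length 1. So λ(A) = 2/1 = 2.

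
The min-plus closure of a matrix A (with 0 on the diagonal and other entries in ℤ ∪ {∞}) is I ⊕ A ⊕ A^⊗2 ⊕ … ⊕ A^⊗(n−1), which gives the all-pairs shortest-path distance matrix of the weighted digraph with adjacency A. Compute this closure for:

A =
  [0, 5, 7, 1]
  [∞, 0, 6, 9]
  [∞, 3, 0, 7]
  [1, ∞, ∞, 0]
Closure =
  [0, 5, 7, 1]
  [10, 0, 6, 9]
  [8, 3, 0, 7]
  [1, 6, 8, 0]

This is the Floyd-Warshall all-pairs shortest-path computation. For each intermediate vertex k = 0, 1, …, 3, update dist[i][j] ← min(dist[i][j], dist[i][k] + dist[k][j]). The final matrix gives, for each (i, j), the minimum total weight of any directed path from i to j (possibly empty when i = j).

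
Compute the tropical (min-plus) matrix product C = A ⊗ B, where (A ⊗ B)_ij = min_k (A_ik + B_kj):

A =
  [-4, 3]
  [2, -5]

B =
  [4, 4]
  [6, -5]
A ⊗ B =
  [0, -2]
  [1, -10]

Apply the min-plus product entry-by-entry:
  C[0][0] = min over k of (A[0][0] + B[0][0] = -4 + 4 = 0, A[0][1] + B[1][0] = 3 + 6 = 9) = 0 (attained at k = 0)
  C[0][1] = min over k of (A[0][0] + B[0][1] = -4 + 4 = 0, A[0][1] + B[1][1] = 3 + -5 = -2) = -2 (attained at k = 1)
  C[1][0] = min over k of (A[1][0] + B[0][0] = 2 + 4 = 6, A[1][1] + B[1][0] = -5 + 6 = 1) = 1 (attained at k = 1)
  C[1][1] = min over k of (A[1][0] + B[0][1] = 2 + 4 = 6, A[1][1] + B[1][1] = -5 + -5 = -10) = -10 (attained at k = 1)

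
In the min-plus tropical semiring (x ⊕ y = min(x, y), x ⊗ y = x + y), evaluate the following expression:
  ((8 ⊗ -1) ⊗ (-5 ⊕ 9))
((8 ⊗ -1) ⊗ (-5 ⊕ 9)) = 2

Expand innermost to outermost. Recall ⊕ takes the minimum of its arguments and ⊗ takes their sum. Working out the expression ((8 ⊗ -1) ⊗ (-5 ⊕ 9)) gives 2.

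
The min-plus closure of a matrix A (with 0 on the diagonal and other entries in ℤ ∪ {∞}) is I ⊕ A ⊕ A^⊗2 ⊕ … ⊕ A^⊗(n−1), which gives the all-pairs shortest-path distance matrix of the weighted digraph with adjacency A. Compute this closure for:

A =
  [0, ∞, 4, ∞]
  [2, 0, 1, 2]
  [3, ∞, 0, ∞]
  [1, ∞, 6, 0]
Closure =
  [0, ∞, 4, ∞]
  [2, 0, 1, 2]
  [3, ∞, 0, ∞]
  [1, ∞, 5, 0]

This is the Floyd-Warshall all-pairs shortest-path computation. For each intermediate vertex k = 0, 1, …, 3, update dist[i][j] ← min(dist[i][j], dist[i][k] + dist[k][j]). The final matrix gives, for each (i, j), the minimum total weight of any directed path from i to j (possibly empty when i = j).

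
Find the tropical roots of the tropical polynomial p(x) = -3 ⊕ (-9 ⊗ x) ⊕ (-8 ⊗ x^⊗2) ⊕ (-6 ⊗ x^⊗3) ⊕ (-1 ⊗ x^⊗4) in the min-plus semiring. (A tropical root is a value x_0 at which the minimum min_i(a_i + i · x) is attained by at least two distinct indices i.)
Roots: {-5, -2, -1, 6}

Each tropical root is a break point of the lower envelope of the lines y = a_i + i · x (there are 5 lines, with slopes 0, 1, ..., 4). Only the lines that attain the minimum somewhere contribute to roots; other lines are dominated. Here the surviving (envelope) indices are i = 4, i = 3, i = 2, i = 1, i = 0.
Intersections between consecutive envelope lines give the roots: for adjacent envelope indices i < j the intersection is x = (a_i − a_j) / (j − i). Reading off the sorted break points: {-5, -2, -1, 6}.
Verification: at each break x_0, at least two indices attain the minimum of min_i(a_i + i · x_0).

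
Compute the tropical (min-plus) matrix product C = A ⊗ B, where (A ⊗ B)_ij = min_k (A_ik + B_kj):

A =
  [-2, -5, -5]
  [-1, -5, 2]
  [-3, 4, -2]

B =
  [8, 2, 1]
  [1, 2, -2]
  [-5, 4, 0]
A ⊗ B =
  [-10, -3, -7]
  [-4, -3, -7]
  [-7, -1, -2]

Apply the min-plus product entry-by-entry:
  C[0][0] = min over k of (A[0][0] + B[0][0] = -2 + 8 = 6, A[0][1] + B[1][0] = -5 + 1 = -4, A[0][2] + B[2][0] = -5 + -5 = -10) = -10 (attained at k = 2)
  C[0][1] = min over k of (A[0][0] + B[0][1] = -2 + 2 = 0, A[0][1] + B[1][1] = -5 + 2 = -3, A[0][2] + B[2][1] = -5 + 4 = -1) = -3 (attained at k = 1)
  C[0][2] = min over k of (A[0][0] + B[0][2] = -2 + 1 = -1, A[0][1] + B[1][2] = -5 + -2 = -7, A[0][2] + B[2][2] = -5 + 0 = -5) = -7 (attained at k = 1)
  C[1][0] = min over k of (A[1][0] + B[0][0] = -1 + 8 = 7, A[1][1] + B[1][0] = -5 + 1 = -4, A[1][2] + B[2][0] = 2 + -5 = -3) = -4 (attained at k = 1)
  C[1][1] = min over k of (A[1][0] + B[0][1] = -1 + 2 = 1, A[1][1] + B[1][1] = -5 + 2 = -3, A[1][2] + B[2][1] = 2 + 4 = 6) = -3 (attained at k = 1)
  C[1][2] = min over k of (A[1][0] + B[0][2] = -1 + 1 = 0, A[1][1] + B[1][2] = -5 + -2 = -7, A[1][2] + B[2][2] = 2 + 0 = 2) = -7 (attained at k = 1)
  C[2][0] = min over k of (A[2][0] + B[0][0] = -3 + 8 = 5, A[2][1] + B[1][0] = 4 + 1 = 5, A[2][2] + B[2][0] = -2 + -5 = -7) = -7 (attained at k = 2)
  C[2][1] = min over k of (A[2][0] + B[0][1] = -3 + 2 = -1, A[2][1] + B[1][1] = 4 + 2 = 6, A[2][2] + B[2][1] = -2 + 4 = 2) = -1 (attained at k = 0)
  C[2][2] = min over k of (A[2][0] + B[0][2] = -3 + 1 = -2, A[2][1] + B[1][2] = 4 + -2 = 2, A[2][2] + B[2][2] = -2 + 0 = -2) = -2 (attained at k = 0)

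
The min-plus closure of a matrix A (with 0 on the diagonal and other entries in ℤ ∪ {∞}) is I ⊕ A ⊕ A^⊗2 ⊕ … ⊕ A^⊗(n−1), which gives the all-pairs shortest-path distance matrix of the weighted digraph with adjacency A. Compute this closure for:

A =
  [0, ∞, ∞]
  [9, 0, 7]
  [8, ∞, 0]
Closure =
  [0, ∞, ∞]
  [9, 0, 7]
  [8, ∞, 0]

This is the Floyd-Warshall all-pairs shortest-path computation. For each intermediate vertex k = 0, 1, …, 2, update dist[i][j] ← min(dist[i][j], dist[i][k] + dist[k][j]). The final matrix gives, for each (i, j), the minimum total weight of any directed path from i to j (possibly empty when i = j).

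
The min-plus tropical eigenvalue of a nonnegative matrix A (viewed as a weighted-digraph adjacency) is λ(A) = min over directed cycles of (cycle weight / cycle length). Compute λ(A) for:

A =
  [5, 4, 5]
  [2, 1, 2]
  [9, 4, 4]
λ(A) = 1

Enumerate directed cycles and compute their means (weight / length). Sample:
  cycle 0 → 0: weight = 5, length = 1, mean = 5/1 ≈ 5.000
  cycle 1 → 1: weight = 1, length = 1, mean = 1/1 ≈ 1.000
  cycle 2 → 2: weight = 4, length = 1, mean = 4/1 ≈ 4.000
  cycle 0 → 1 → 0: weight = 6, length = 2, mean = 6/2 ≈ 3.000
  cycle 0 → 2 → 0: weight = 14, length = 2, mean = 14/2 ≈ 7.000
  cycle 1 → 0 → 1: weight = 6, length = 2, mean = 6/2 ≈ 3.000
Minimum mean = 1.000, attained e.g. along the cycle 1 → 1 with weight 1 and length 1. So λ(A) = 1/1 = 1.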